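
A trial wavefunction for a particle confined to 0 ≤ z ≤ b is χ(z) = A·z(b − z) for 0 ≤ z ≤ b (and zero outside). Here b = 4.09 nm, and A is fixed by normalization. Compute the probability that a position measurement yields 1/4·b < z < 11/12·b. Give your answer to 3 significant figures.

P ≈ 0.891

The probability is P = ∫ |χ|² dz over [1/4·b, 11/12·b].
With A² fixed by ∫|χ|² = 1, i.e. A² = (b^5/30)^(−1), substitute and integrate.
Substituting u = z/b, A² and the length scale cancel in the ratio: P = ∫_{1/4}^{11/12} u^2·(1 - u)^2 du / ∫_{0}^{1} u^2·(1 - u)^2 du.
Using ∫ u^2·(1 - u)^2 du = u^3·(6·u^2 - 15·u + 10)/30, the numerator is ≈ 0.029713 and the denominator is 1/30.
This works out to P = 4621/5184.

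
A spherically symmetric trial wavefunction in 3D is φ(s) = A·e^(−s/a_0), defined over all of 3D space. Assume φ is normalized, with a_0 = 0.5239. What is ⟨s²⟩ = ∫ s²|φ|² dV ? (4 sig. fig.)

⟨s^2⟩ ≈ 0.8234

By definition ⟨s²⟩ = ∫ s^2 |φ(s)|² 4πs² ds.
With ∫₀^∞ s^4 e^(−αs) ds = 4!/α^5, the ratio of the moment integral to the normalization integral gives ⟨s²⟩ = 3·a_0^2.
Putting a_0 = 0.5239 gives 0.82341.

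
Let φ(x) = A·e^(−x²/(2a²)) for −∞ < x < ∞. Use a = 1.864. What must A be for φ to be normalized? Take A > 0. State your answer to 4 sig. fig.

We need A² ∫|f|² dx = 1, taking the integral from −∞ to ∞.
With φ = A·e^(−x²/(2a²)), the integral evaluates to A²·[√(π)·a].
Hence A² = 1/[√(π)·a].
Substituting a = 1.864 gives A² = 0.30268, so A = 0.55016.

A ≈ 0.5502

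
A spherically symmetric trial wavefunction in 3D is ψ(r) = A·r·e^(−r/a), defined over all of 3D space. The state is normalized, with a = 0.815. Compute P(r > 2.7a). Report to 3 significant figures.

With dV = 4πr²dr, the probability is ∫|ψ|² dV over r > 2.7a.
Normalization gives A² = 1/(3·π·a^5).
Substituting u = r/a, A², 4π and the length scale all cancel in the ratio: P = ∫_{2.7}^{∞} u^4·e^(-2·u) du / ∫_{0}^{∞} u^4·e^(-2·u) du.
Using ∫ u^4·e^(-2·u) du = -(u^4/2 + u^3 + 3·u^2/2 + 3·u/2 + 3/4)·e^(-2·u), the numerator is ≈ 0.27998 and the denominator is 3/4.
This evaluates to P = 0.3733.

P ≈ 0.373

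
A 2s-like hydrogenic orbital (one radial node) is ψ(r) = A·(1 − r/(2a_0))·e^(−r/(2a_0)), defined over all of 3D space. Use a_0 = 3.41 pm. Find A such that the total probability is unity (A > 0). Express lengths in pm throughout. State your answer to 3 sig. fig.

A ≈ 0.0317 pm^(-3/2)

The normalization condition is ∫|ψ|² 4πr² dr = 1 from 0 to ∞.
Using ∫₀^∞ rⁿ e^(−αr) dr = n!/αⁿ⁺¹, with ψ = A·(1 − r/(2a_0))·e^(−r/(2a_0)), the integral evaluates to A²·[8·π·a_0^3].
So A² = (8·π·a_0^3)^(−1).
Substituting a_0 = 3.41 gives A² = 0.001003, so A = 0.03168.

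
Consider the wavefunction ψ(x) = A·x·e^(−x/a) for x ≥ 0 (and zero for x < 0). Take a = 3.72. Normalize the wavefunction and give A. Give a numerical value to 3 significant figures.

A ≈ 0.279

We need A² ∫|f|² dx = 1, taking the integral from 0 to ∞.
Using ∫₀^∞ xⁿ e^(−αx) dx = n!/αⁿ⁺¹, the integral (without the A² prefactor) comes out to a^3/4.
Hence A² = 1/[a^3/4].
With a = 3.72: A² = 0.07770 and A = 0.2788.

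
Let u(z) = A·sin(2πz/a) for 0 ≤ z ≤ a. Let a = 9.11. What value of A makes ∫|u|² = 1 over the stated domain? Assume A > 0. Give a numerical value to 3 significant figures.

Require ∫ |u|² dz = 1 over the whole domain.
Using sin²θ = (1 − cos 2θ)/2, the integral (without the A² prefactor) comes out to a/2.
Setting this equal to 1 gives A² = 1/(a/2).
Substituting a = 9.11 gives A² = 0.2195, so A = 0.4685.

A ≈ 0.469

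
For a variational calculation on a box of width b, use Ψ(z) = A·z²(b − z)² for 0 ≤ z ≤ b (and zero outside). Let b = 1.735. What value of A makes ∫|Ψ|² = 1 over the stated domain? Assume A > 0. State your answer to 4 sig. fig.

A ≈ 2.103

Normalization requires ∫|Ψ|² dz = 1, integrated from 0 to b.
Expanding the polynomial and integrating term by term, with Ψ = A·z²(b − z)², the integral evaluates to A²·[b^9/630].
With b = 1.735: A² = 4.4223 and A = 2.1029.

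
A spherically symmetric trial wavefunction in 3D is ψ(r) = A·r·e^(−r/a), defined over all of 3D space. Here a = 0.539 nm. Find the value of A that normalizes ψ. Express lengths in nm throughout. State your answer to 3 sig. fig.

Normalization requires ∫|ψ|² 4πr² dr = 1, integrated from 0 to ∞.
In 3D with spherical symmetry the volume element is 4πr² dr.
Carrying out the integral gives A² · 3·π·a^5.
With a = 0.539: A² = 2.332 and A = 1.527.

A ≈ 1.53 nm^(-5/2)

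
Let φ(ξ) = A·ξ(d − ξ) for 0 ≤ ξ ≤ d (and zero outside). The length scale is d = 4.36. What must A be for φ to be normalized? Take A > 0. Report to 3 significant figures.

A ≈ 0.138

We need A² ∫|f|² dξ = 1, taking the integral from 0 to d.
Expanding the polynomial and integrating term by term, the integral (without the A² prefactor) comes out to d^5/30.
Setting this equal to 1 gives A² = 1/(d^5/30).
Substituting d = 4.36 gives A² = 0.01904, so A = 0.1380.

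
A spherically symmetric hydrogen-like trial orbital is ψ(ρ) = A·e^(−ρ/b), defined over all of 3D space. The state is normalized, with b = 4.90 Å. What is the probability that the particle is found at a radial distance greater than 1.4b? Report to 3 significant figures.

Integrate the radial probability density 4πρ²|ψ|² over ρ > 1.4b.
Normalization gives A² = 1/(π·b^3).
In terms of u = ρ/b (A², 4π and the length scale all cancel between numerator and denominator), P = [∫_{1.4}^{∞} u^2·e^(-2·u) du] / [∫_{0}^{∞} u^2·e^(-2·u) du].
An antiderivative of u^2·e^(-2·u) is -(2·u^2 + 2·u + 1)·e^(-2·u)/4; evaluating from 1.4 to ∞ gives 193·e^(-14/5)/100, while the full integral is 1/4.
This evaluates to P = 0.4695.

P ≈ 0.469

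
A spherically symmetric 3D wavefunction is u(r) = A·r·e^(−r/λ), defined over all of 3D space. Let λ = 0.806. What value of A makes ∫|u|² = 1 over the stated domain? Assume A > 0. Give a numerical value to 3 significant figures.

A ≈ 0.559

The normalization condition is ∫|u|² 4πr² dr = 1 from 0 to ∞.
Using ∫₀^∞ rⁿ e^(−αr) dr = n!/αⁿ⁺¹, the integral (without the A² prefactor) comes out to 3·π·λ^5.
With λ = 0.806: A² = 0.3119 and A = 0.5585.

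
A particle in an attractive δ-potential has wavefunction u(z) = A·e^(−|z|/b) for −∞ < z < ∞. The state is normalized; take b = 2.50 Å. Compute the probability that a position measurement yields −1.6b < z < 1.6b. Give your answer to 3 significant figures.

P ≈ 0.959

|u|² is the probability density, so P = ∫_{−1.6b}^{1.6b} |u|² dz.
Since A² = 1/(b), this is the region integral divided by the full normalization integral.
Both integrals are even about z = 0, so only the z ≥ 0 halves are needed (the factors of 2 cancel). Substituting t = z/b, A² and the length scale cancel in the ratio: P = ∫_{0}^{1.6} e^(-2·t) dt / ∫_{0}^{∞} e^(-2·t) dt.
An antiderivative of e^(-2·t) is -e^(-2·t)/2; evaluating from 0 to 1.6 gives 1/2 - e^(-16/5)/2, while the full integral is 1/2.
Taking the ratio, P = 0.9592.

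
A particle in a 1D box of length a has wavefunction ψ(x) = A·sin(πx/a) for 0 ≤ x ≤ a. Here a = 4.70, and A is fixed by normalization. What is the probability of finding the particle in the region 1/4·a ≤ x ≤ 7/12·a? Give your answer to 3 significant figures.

P ≈ 0.572

P = ∫_{1/4·a}^{7/12·a} |ψ(x)|² dx.
With A² fixed by ∫|ψ|² = 1, i.e. A² = (a/2)^(−1), substitute and integrate.
In terms of u = x/a (A² and the length scale cancel between numerator and denominator), P = [∫_{1/4}^{7/12} sin(π·u)^2 du] / [∫_{0}^{1} sin(π·u)^2 du].
Using ∫ sin(π·u)^2 du = u/2 - sin(2·π·u)/(4·π), the numerator is 3/(8·π) + 1/6 and the denominator is 1/2.
The result is P = (9 + 4·π)/(12·π).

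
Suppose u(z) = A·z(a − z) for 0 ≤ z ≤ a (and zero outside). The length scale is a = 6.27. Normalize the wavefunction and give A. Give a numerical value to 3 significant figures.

Normalization requires ∫|u|² dz = 1, integrated from 0 to a.
Expanding the polynomial and integrating term by term, with u = A·z(a − z), the integral evaluates to A²·[a^5/30].
Hence A² = 1/[a^5/30].
Plugging in a = 6.27 yields A = 0.05564.

A ≈ 0.0556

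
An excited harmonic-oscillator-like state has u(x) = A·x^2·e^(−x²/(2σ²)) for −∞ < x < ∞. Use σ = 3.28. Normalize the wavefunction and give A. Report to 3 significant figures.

A ≈ 0.0445

Normalization requires ∫|u|² dx = 1, integrated from −∞ to ∞.
∫|u|² dx = A²·(3·√(π)·σ^5/4).
So A² = (3·√(π)·σ^5/4)^(−1).
Plugging in σ = 3.28 yields A = 0.04451.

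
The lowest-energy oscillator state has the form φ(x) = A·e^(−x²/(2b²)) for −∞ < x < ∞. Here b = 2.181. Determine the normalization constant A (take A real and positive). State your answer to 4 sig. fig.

A ≈ 0.5086

Require ∫ |φ|² dx = 1 over the whole domain.
Differentiating ∫e^(−αx²) dx = √(π/α) under α to get the higher moments, carrying out the integral gives A² · √(π)·b.
Substituting b = 2.181 gives A² = 0.25868, so A = 0.50861.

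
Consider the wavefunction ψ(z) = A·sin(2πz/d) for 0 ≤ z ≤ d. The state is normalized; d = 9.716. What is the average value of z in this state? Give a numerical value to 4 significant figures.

The expectation value is the |ψ|²-weighted average of z: ∫ z|ψ|² dz.
With ∫₀^d sin²(nπz/d) dz = d/2, since the A² factors cancel between numerator and denominator, ⟨z⟩ = d/2.
With d = 9.716, ⟨z⟩ = 4.8580.

⟨z⟩ ≈ 4.858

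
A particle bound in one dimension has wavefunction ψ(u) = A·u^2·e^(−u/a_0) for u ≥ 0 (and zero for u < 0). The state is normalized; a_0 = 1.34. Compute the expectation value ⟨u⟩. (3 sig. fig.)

⟨u⟩ ≈ 3.35

⟨u⟩ = ∫ u |ψ|² du over the full domain.
Evaluating both integrals, ⟨u⟩ = 5·a_0/2.
With a_0 = 1.34, ⟨u⟩ = 3.350.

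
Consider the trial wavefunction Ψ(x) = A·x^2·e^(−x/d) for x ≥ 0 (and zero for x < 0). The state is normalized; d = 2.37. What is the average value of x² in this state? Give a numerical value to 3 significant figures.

The expectation value is the |Ψ|²-weighted average of x^2: ∫ x^2|Ψ|² dx.
Recall ∫₀^∞ x^m e^(−x/β) dx = m!·β^(m+1), evaluating both integrals, ⟨x²⟩ = 15·d^2/2.
Putting d = 2.37 gives 42.13.

⟨x^2⟩ ≈ 42.1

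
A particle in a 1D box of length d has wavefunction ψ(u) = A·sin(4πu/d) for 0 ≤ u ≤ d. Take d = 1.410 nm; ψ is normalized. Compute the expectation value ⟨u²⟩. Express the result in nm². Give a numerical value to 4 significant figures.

The expectation value is the |ψ|²-weighted average of u^2: ∫ u^2|ψ|² du.
Evaluating both integrals, ⟨u²⟩ = -d^2/(32·π^2) + d^2/3.
With d = 1.410, ⟨u^2⟩ = 0.65641.

⟨u^2⟩ ≈ 0.6564 nm^2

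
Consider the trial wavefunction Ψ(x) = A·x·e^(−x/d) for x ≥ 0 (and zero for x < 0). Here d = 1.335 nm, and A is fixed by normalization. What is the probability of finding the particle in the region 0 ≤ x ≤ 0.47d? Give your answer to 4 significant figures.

The probability is P = ∫ |Ψ|² dx over [0, 0.47d].
With A² fixed by ∫|Ψ|² = 1, i.e. A² = (d^3/4)^(−1), substitute and integrate.
In terms of u = x/d (A² and the length scale cancel between numerator and denominator), P = [∫_{0}^{0.47} u^2·e^(-2·u) du] / [∫_{0}^{∞} u^2·e^(-2·u) du].
An antiderivative of u^2·e^(-2·u) is -(2·u^2 + 2·u + 1)·e^(-2·u)/4; evaluating from 0 to 0.47 gives ≈ 0.0174007, while the full integral is 1/4.
Taking the ratio, P = 0.069603.

P ≈ 0.06960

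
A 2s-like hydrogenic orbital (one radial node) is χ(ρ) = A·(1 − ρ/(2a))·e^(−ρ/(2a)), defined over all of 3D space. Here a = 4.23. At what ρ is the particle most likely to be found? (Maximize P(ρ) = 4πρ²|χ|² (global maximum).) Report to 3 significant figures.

Differentiate P(ρ) = 4πρ²|χ|² with respect to ρ and set to zero.
This gives ρ = a·(√(5) + 3).
With a = 4.23, the most probable radial distance is 22.15.

ρ ≈ 22.1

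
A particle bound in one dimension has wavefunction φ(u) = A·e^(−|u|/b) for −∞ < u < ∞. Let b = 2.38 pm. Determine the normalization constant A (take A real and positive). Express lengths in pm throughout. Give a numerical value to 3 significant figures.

A ≈ 0.648 pm^(-1/2)

The normalization condition is ∫|φ|² du = 1 from −∞ to ∞.
With φ = A·e^(−|u|/b), the integral evaluates to A²·[b].
Hence A² = 1/[b].
With b = 2.38: A² = 0.4202 and A = 0.6482.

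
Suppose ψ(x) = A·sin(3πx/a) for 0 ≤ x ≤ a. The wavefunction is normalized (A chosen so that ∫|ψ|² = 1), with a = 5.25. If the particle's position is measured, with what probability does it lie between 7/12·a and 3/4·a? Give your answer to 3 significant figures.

The probability is P = ∫ |ψ|² dx over [7/12·a, 3/4·a].
Since A² = 1/(a/2), this is the region integral divided by the full normalization integral.
In terms of u = x/a (A² and the length scale cancel between numerator and denominator), P = [∫_{7/12}^{3/4} sin(3·π·u)^2 du] / [∫_{0}^{1} sin(3·π·u)^2 du].
Using ∫ sin(3·π·u)^2 du = u/2 - sin(6·π·u)/(12·π), the numerator is 1/12 - 1/(6·π) and the denominator is 1/2.
Taking the ratio, P = (-2 + π)/(6·π).

P ≈ 0.0606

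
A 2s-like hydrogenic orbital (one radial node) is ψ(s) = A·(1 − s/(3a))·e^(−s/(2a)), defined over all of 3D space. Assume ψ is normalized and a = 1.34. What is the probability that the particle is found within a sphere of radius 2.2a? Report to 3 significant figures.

P ≈ 0.338

P = ∫ |ψ|² 4πs² ds over s ≤ 2.2a.
The full normalization integral is A²·[8·π·a^3/3] = 1, fixing A².
Substituting u = s/a, A², 4π and the length scale all cancel in the ratio: P = ∫_{0}^{2.2} u^2·(1 - u/3)^2·e^(-u) du / ∫_{0}^{∞} u^2·(1 - u/3)^2·e^(-u) du.
Using ∫ u^2·(1 - u/3)^2·e^(-u) du = (-u^4 + 2·u^3 - 3·u^2 - 6·u - 6)·e^(-u)/9, the numerator is ≈ 0.22531 and the denominator is 2/3.
The region integral divided by the full integral gives P = 0.3380.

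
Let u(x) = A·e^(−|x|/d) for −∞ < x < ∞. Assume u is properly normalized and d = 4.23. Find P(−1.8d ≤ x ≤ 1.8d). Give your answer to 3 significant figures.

P ≈ 0.973

The probability is P = ∫ |u|² dx over [−1.8d, 1.8d].
Since A² = 1/(d), this is the region integral divided by the full normalization integral.
By symmetry take twice the x ≥ 0 contribution in numerator and denominator; the 2's cancel. Let t = x/d; then A² and the length scale cancel, so P = ∫_{0}^{1.8} e^(-2·t) dt ÷ ∫_{0}^{∞} e^(-2·t) dt.
With ∫ e^(-2·t) dt = -e^(-2·t)/2 + C, the region integral is 1/2 - e^(-18/5)/2 and the full one is 1/2.
This works out to P = 0.9727.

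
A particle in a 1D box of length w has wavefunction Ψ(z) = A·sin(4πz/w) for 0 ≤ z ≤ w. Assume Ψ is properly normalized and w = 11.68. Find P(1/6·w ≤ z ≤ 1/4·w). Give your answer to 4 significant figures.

P = ∫_{1/6·w}^{1/4·w} |Ψ(z)|² dz.
The normalization integral ∫|Ψ|²dz over the whole domain equals w/2·A², and A² cancels in the ratio.
Substituting u = z/w, A² and the length scale cancel in the ratio: P = ∫_{1/6}^{1/4} sin(4·π·u)^2 du / ∫_{0}^{1} sin(4·π·u)^2 du.
An antiderivative of sin(4·π·u)^2 is u/2 - sin(4·π·u)·cos(4·π·u)/(8·π); evaluating from 1/6 to 1/4 gives -√(3)/(32·π) + 1/24, while the full integral is 1/2.
Taking the ratio, P = (-√(3)/16 + π/12)/π.

P ≈ 0.04888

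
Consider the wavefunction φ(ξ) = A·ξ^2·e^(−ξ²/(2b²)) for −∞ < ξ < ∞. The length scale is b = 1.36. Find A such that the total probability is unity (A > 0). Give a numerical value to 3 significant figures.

A ≈ 0.402

We need A² ∫|f|² dξ = 1, taking the integral from −∞ to ∞.
Differentiating ∫e^(−αξ²) dξ = √(π/α) under α to get the higher moments, carrying out the integral gives A² · 3·√(π)·b^5/4.
So A² = (3·√(π)·b^5/4)^(−1).
With b = 1.36: A² = 0.1617 and A = 0.4021.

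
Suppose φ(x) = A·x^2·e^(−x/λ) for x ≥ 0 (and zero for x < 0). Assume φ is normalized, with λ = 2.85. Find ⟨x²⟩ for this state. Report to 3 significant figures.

By definition ⟨x²⟩ = ∫ x^2 |φ(x)|² dx.
Since the A² factors cancel between numerator and denominator, ⟨x²⟩ = 15·λ^2/2.
With λ = 2.85, ⟨x^2⟩ = 60.92.

⟨x^2⟩ ≈ 60.9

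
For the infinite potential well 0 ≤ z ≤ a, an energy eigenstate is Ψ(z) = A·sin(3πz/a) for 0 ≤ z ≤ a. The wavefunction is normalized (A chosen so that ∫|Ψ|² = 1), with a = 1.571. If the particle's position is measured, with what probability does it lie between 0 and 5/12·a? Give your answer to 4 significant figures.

|Ψ|² is the probability density, so P = ∫_{0}^{5/12·a} |Ψ|² dz.
With A² fixed by ∫|Ψ|² = 1, i.e. A² = (a/2)^(−1), substitute and integrate.
Substituting u = z/a, A² and the length scale cancel in the ratio: P = ∫_{0}^{5/12} sin(3·π·u)^2 du / ∫_{0}^{1} sin(3·π·u)^2 du.
An antiderivative of sin(3·π·u)^2 is u/2 - sin(6·π·u)/(12·π); evaluating from 0 to 5/12 gives 5/24 - 1/(12·π), while the full integral is 1/2.
This works out to P = (-2 + 5·π)/(12·π).

P ≈ 0.3636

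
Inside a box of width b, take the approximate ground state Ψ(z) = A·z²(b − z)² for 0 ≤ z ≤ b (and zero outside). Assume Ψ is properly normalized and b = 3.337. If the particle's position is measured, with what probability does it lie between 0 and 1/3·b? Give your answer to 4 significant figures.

P ≈ 0.1448

|Ψ|² is the probability density, so P = ∫_{0}^{1/3·b} |Ψ|² dz.
Since A² = 1/(b^9/630), this is the region integral divided by the full normalization integral.
Let u = z/b; then A² and the length scale cancel, so P = ∫_{0}^{1/3} u^4·(1 - u)^4 du ÷ ∫_{0}^{1} u^4·(1 - u)^4 du.
Using ∫ u^4·(1 - u)^4 du = u^5·(70·u^4 - 315·u^3 + 540·u^2 - 420·u + 126)/630, the numerator is ≈ 0.000229914 and the denominator is 1/630.
The result is P = 0.14485.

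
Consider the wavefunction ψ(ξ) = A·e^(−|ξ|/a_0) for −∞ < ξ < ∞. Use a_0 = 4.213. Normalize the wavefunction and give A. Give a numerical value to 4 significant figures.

A ≈ 0.4872

We need A² ∫|f|² dξ = 1, taking the integral from −∞ to ∞.
Using ∫₀^∞ ξⁿ e^(−αξ) dξ = n!/αⁿ⁺¹, the integral (without the A² prefactor) comes out to a_0.
Setting this equal to 1 gives A² = 1/(a_0).
Substituting a_0 = 4.213 gives A² = 0.23736, so A = 0.48720.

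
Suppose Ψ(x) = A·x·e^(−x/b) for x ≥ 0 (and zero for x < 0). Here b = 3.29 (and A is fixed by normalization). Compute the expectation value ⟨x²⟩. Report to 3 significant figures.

By definition ⟨x²⟩ = ∫ x^2 |Ψ(x)|² dx.
With ∫₀^∞ x^4 e^(−αx) dx = 4!/α^5, since the A² factors cancel between numerator and denominator, ⟨x²⟩ = 3·b^2.
With b = 3.29, ⟨x^2⟩ = 32.47.

⟨x^2⟩ ≈ 32.5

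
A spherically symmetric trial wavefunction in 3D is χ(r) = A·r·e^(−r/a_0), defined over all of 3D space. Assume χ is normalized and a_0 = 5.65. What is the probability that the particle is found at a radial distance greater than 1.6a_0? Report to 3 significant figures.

P ≈ 0.781

With dV = 4πr²dr, the probability is ∫|χ|² dV over r > 1.6a_0.
The full normalization integral is A²·[3·π·a_0^5] = 1, fixing A².
In terms of u = r/a_0 (A², 4π and the length scale all cancel between numerator and denominator), P = [∫_{1.6}^{∞} u^4·e^(-2·u) du] / [∫_{0}^{∞} u^4·e^(-2·u) du].
With ∫ u^4·e^(-2·u) du = -(u^4/2 + u^3 + 3·u^2/2 + 3·u/2 + 3/4)·e^(-2·u) + C, the region integral is ≈ 0.58546 and the full one is 3/4.
This evaluates to P = 0.7806.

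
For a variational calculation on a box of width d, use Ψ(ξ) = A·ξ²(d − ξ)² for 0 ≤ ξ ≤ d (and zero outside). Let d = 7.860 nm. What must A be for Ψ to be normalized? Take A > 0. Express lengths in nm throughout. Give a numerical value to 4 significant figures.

Require ∫ |Ψ|² dξ = 1 over the whole domain.
Expanding the polynomial and integrating term by term, ∫|Ψ|² dξ = A²·(d^9/630).
Hence A² = 1/[d^9/630].
Substituting d = 7.860 gives A² = 0.0000055022, so A = 0.0023457.

A ≈ 0.002346 nm^(-9/2)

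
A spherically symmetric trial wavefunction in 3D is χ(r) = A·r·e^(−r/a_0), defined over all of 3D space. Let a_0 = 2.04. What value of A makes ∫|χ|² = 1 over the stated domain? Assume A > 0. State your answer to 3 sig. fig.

We need A² ∫|f|² 4πr² dr = 1, taking the integral from 0 to ∞.
In 3D with spherical symmetry the volume element is 4πr² dr.
Recall ∫₀^∞ r^m e^(−r/β) dr = m!·β^(m+1), with χ = A·r·e^(−r/a_0), the integral evaluates to A²·[3·π·a_0^5].
With a_0 = 2.04: A² = 0.003003 and A = 0.05480.

A ≈ 0.0548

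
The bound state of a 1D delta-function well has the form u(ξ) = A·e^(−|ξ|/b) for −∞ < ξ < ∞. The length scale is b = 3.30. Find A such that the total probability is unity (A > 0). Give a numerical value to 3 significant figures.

We need A² ∫|f|² dξ = 1, taking the integral from −∞ to ∞.
Carrying out the integral gives A² · b.
So A² = (b)^(−1).
Substituting b = 3.30 gives A² = 0.3030, so A = 0.5505.

A ≈ 0.550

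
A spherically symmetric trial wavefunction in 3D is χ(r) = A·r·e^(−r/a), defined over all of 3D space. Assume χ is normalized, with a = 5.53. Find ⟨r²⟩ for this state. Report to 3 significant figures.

The expectation value is the |χ|²-weighted average of r^2: ∫ r^2|χ|² 4πr² dr.
With ∫₀^∞ r^6 e^(−αr) dr = 6!/α^7, evaluating both integrals, ⟨r²⟩ = 15·a^2/2.
With a = 5.53, ⟨r^2⟩ = 229.4.

⟨r^2⟩ ≈ 229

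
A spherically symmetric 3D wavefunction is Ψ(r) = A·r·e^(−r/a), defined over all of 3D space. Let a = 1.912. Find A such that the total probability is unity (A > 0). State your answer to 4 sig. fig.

A ≈ 0.06444

The normalization condition is ∫|Ψ|² 4πr² dr = 1 from 0 to ∞.
Using ∫₀^∞ rⁿ e^(−αr) dr = n!/αⁿ⁺¹, with Ψ = A·r·e^(−r/a), the integral evaluates to A²·[3·π·a^5].
So A² = (3·π·a^5)^(−1).
With a = 1.912: A² = 0.0041523 and A = 0.064438.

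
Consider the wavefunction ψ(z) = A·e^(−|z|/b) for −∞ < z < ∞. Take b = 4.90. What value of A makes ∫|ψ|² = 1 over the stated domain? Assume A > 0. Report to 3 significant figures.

Require ∫ |ψ|² dz = 1 over the whole domain.
With ∫₀^∞ z^0 e^(−αz) dz = 0!/α^1, the integral (without the A² prefactor) comes out to b.
So A² = (b)^(−1).
With b = 4.90: A² = 0.2041 and A = 0.4518.

A ≈ 0.452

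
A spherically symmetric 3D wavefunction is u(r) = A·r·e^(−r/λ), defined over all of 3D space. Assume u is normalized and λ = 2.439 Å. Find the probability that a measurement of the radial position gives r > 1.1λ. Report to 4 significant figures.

P ≈ 0.9275

With dV = 4πr²dr, the probability is ∫|u|² dV over r > 1.1λ.
The full normalization integral is A²·[3·π·λ^5] = 1, fixing A².
Substituting t = r/λ, A², 4π and the length scale all cancel in the ratio: P = ∫_{1.1}^{∞} t^4·e^(-2·t) dt / ∫_{0}^{∞} t^4·e^(-2·t) dt.
Using ∫ t^4·e^(-2·t) dt = -(t^4/2 + t^3 + 3·t^2/2 + 3·t/2 + 3/4)·e^(-2·t), the numerator is ≈ 0.695628 and the denominator is 3/4.
The region integral divided by the full integral gives P = 0.92750.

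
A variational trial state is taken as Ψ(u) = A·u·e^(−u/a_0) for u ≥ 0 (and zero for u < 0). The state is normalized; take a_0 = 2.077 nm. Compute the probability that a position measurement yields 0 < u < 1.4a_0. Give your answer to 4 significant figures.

P ≈ 0.5305

The probability is P = ∫ |Ψ|² du over [0, 1.4a_0].
With A² fixed by ∫|Ψ|² = 1, i.e. A² = (a_0^3/4)^(−1), substitute and integrate.
In terms of t = u/a_0 (A² and the length scale cancel between numerator and denominator), P = [∫_{0}^{1.4} t^2·e^(-2·t) dt] / [∫_{0}^{∞} t^2·e^(-2·t) dt].
An antiderivative of t^2·e^(-2·t) is -(2·t^2 + 2·t + 1)·e^(-2·t)/4; evaluating from 0 to 1.4 gives 1/4 - 193·e^(-14/5)/100, while the full integral is 1/4.
This works out to P = 0.53055.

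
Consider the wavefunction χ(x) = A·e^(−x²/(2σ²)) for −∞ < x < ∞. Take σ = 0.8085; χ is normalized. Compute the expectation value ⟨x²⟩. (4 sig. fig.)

⟨x^2⟩ ≈ 0.3268

By definition ⟨x²⟩ = ∫ x^2 |χ(x)|² dx.
With ∫_{−∞}^{∞} x^(2m) e^(−αx²) dx = (2m−1)!!·√π / (2^m α^(m+1/2)), the ratio of the moment integral to the normalization integral gives ⟨x²⟩ = σ^2/2.
Putting σ = 0.8085 gives 0.32684.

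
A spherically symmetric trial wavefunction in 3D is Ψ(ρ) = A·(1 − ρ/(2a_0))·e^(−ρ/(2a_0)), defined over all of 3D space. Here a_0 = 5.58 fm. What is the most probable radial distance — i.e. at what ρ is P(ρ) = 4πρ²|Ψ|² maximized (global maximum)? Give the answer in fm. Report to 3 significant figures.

The maximum of P(ρ) = 4πρ²|Ψ|² occurs where its derivative vanishes.
Solving yields ρ = a_0·(√(5) + 3).
With a_0 = 5.58, the most probable radial distance is 29.22 fm.

ρ ≈ 29.2 fm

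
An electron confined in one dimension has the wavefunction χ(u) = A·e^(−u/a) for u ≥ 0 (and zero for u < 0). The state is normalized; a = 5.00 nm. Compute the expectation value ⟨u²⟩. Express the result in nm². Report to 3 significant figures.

⟨u²⟩ = ∫ u^2 |χ|² du over the full domain.
Recall ∫₀^∞ u^m e^(−u/β) du = m!·β^(m+1), the ratio of the moment integral to the normalization integral gives ⟨u²⟩ = a^2/2.
With a = 5.00, ⟨u^2⟩ = 12.50.

⟨u^2⟩ ≈ 12.5 nm^2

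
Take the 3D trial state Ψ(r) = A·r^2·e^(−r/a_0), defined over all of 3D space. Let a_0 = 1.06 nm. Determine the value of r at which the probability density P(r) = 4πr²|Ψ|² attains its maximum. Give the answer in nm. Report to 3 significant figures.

r ≈ 3.18 nm

Set d/dr [P(r) = 4πr²|Ψ|²] = 0 and solve for r > 0.
This gives r = 3·a_0.
With a_0 = 1.06, the most probable radial distance is 3.180 nm.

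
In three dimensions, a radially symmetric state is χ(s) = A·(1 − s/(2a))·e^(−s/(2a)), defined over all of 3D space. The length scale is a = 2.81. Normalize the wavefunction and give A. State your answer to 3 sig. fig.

We need A² ∫|f|² 4πs² ds = 1, taking the integral from 0 to ∞.
(Spherical symmetry: dV = 4πs² ds.)
Carrying out the integral gives A² · 8·π·a^3.
So A² = (8·π·a^3)^(−1).
Plugging in a = 2.81 yields A = 0.04235.

A ≈ 0.0423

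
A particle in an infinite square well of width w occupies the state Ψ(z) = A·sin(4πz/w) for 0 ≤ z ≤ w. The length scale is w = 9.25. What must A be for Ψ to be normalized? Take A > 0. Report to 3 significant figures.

A ≈ 0.465

Normalization requires ∫|Ψ|² dz = 1, integrated from 0 to w.
The integral (without the A² prefactor) comes out to w/2.
Hence A² = 1/[w/2].
Plugging in w = 9.25 yields A = 0.4650.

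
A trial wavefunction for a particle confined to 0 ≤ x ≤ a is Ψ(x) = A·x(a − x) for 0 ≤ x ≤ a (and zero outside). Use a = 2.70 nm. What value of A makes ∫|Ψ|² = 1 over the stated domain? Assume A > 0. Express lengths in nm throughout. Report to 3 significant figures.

The normalization condition is ∫|Ψ|² dx = 1 from 0 to a.
Expanding the polynomial and integrating term by term, ∫|Ψ|² dx = A²·(a^5/30).
Hence A² = 1/[a^5/30].
Substituting a = 2.70 gives A² = 0.2091, so A = 0.4572.

A ≈ 0.457 nm^(-5/2)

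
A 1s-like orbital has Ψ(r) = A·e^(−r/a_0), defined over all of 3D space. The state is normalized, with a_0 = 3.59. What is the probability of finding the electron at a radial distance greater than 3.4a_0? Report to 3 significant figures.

P = ∫ |Ψ|² 4πr² dr over r > 3.4a_0.
The full normalization integral is A²·[π·a_0^3] = 1, fixing A².
Substituting u = r/a_0, A², 4π and the length scale all cancel in the ratio: P = ∫_{3.4}^{∞} u^2·e^(-2·u) du / ∫_{0}^{∞} u^2·e^(-2·u) du.
An antiderivative of u^2·e^(-2·u) is -(2·u^2 + 2·u + 1)·e^(-2·u)/4; evaluating from 3.4 to ∞ gives 773·e^(-34/5)/100, while the full integral is 1/4.
This evaluates to P = 0.03444.

P ≈ 0.0344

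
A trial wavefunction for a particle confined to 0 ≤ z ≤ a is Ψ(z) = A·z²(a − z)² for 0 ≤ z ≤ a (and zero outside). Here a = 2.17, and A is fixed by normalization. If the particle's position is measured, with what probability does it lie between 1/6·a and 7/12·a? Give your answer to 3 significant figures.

P = ∫_{1/6·a}^{7/12·a} |Ψ(z)|² dz.
The normalization integral ∫|Ψ|²dz over the whole domain equals a^9/630·A², and A² cancels in the ratio.
Let u = z/a; then A² and the length scale cancel, so P = ∫_{1/6}^{7/12} u^4·(1 - u)^4 du ÷ ∫_{0}^{1} u^4·(1 - u)^4 du.
With ∫ u^4·(1 - u)^4 du = u^5·(70·u^4 - 315·u^3 + 540·u^2 - 420·u + 126)/630 + C, the region integral is ≈ 0.0010932 and the full one is 1/630.
Taking the ratio, P = 0.6887.

P ≈ 0.689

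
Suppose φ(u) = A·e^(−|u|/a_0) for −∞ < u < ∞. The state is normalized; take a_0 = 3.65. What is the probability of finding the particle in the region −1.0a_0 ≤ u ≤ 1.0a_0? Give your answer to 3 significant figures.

P ≈ 0.865

|φ|² is the probability density, so P = ∫_{−1.0a_0}^{1.0a_0} |φ|² du.
With A² fixed by ∫|φ|² = 1, i.e. A² = (a_0)^(−1), substitute and integrate.
By symmetry take twice the u ≥ 0 contribution in numerator and denominator; the 2's cancel. Let t = u/a_0; then A² and the length scale cancel, so P = ∫_{0}^{1.0} e^(-2·t) dt ÷ ∫_{0}^{∞} e^(-2·t) dt.
An antiderivative of e^(-2·t) is -e^(-2·t)/2; evaluating from 0 to 1.0 gives 1/2 - e^(-2)/2, while the full integral is 1/2.
The result is P = 0.8647.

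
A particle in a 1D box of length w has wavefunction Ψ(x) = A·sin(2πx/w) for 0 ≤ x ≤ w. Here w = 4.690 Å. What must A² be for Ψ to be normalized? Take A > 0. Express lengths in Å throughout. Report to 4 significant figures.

A^2 ≈ 0.4264 Å^(-1)

We need A² ∫|f|² dx = 1, taking the integral from 0 to w.
With ∫₀^w sin²(nπx/w) dx = w/2, the integral (without the A² prefactor) comes out to w/2.
Plugging in w = 4.690 yields A = 0.65302.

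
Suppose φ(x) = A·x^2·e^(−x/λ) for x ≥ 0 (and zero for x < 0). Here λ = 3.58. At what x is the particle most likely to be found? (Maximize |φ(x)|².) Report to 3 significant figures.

x ≈ 7.16

The maximum of |φ(x)|² occurs where its derivative vanishes.
This gives x = 2·λ.
With λ = 3.58, the most probable position is 7.160.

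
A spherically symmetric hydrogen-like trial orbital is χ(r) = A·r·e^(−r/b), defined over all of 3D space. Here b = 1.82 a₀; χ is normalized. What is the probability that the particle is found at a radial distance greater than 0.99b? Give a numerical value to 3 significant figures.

Integrate the radial probability density 4πr²|χ|² over r > 0.99b.
Normalization gives A² = 1/(3·π·b^5).
Let u = r/b; then A², 4π and the length scale all cancel, so P = ∫_{0.99}^{∞} u^4·e^(-2·u) du ÷ ∫_{0}^{∞} u^4·e^(-2·u) du.
Using ∫ u^4·e^(-2·u) du = -(u^4/2 + u^3 + 3·u^2/2 + 3·u/2 + 3/4)·e^(-2·u), the numerator is ≈ 0.71185 and the denominator is 3/4.
The region integral divided by the full integral gives P = 0.9491.

P ≈ 0.949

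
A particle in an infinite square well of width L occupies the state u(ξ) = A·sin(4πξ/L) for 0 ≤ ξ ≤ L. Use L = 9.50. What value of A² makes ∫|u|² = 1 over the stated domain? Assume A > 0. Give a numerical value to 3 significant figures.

We need A² ∫|f|² dξ = 1, taking the integral from 0 to L.
With ∫₀^L sin²(nπξ/L) dξ = L/2, with u = A·sin(4πξ/L), the integral evaluates to A²·[L/2].
Hence A² = 1/[L/2].
Plugging in L = 9.50 yields A = 0.4588.

A^2 ≈ 0.211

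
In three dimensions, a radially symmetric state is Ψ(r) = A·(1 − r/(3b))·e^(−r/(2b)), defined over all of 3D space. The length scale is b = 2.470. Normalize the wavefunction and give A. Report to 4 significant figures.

A ≈ 0.08900

We need A² ∫|f|² 4πr² dr = 1, taking the integral from 0 to ∞.
In 3D with spherical symmetry the volume element is 4πr² dr.
Recall ∫₀^∞ r^m e^(−r/β) dr = m!·β^(m+1), the integral (without the A² prefactor) comes out to 8·π·b^3/3.
Setting this equal to 1 gives A² = 1/(8·π·b^3/3).
With b = 2.470: A² = 0.0079212 and A = 0.089001.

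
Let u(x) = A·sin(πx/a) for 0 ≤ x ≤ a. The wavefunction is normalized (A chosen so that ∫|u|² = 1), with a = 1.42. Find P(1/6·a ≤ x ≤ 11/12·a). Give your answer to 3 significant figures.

|u|² is the probability density, so P = ∫_{1/6·a}^{11/12·a} |u|² dx.
With A² fixed by ∫|u|² = 1, i.e. A² = (a/2)^(−1), substitute and integrate.
Substituting t = x/a, A² and the length scale cancel in the ratio: P = ∫_{1/6}^{11/12} sin(π·t)^2 dt / ∫_{0}^{1} sin(π·t)^2 dt.
An antiderivative of sin(π·t)^2 is t/2 - sin(2·π·t)/(4·π); evaluating from 1/6 to 11/12 gives 1/(8·π) + √(3)/(8·π) + 3/8, while the full integral is 1/2.
Evaluating gives P = (1 + √(3) + 3·π)/(4·π).

P ≈ 0.967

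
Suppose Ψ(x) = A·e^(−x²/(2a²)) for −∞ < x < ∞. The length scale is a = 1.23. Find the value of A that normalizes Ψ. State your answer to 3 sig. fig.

Require ∫ |Ψ|² dx = 1 over the whole domain.
With Ψ = A·e^(−x²/(2a²)), the integral evaluates to A²·[√(π)·a].
Hence A² = 1/[√(π)·a].
Substituting a = 1.23 gives A² = 0.4587, so A = 0.6773.

A ≈ 0.677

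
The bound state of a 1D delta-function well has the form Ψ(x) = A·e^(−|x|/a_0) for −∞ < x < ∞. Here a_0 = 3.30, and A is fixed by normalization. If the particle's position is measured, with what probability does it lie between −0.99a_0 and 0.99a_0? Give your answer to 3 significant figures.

P = ∫_{−0.99a_0}^{0.99a_0} |Ψ(x)|² dx.
With A² fixed by ∫|Ψ|² = 1, i.e. A² = (a_0)^(−1), substitute and integrate.
By symmetry take twice the x ≥ 0 contribution in numerator and denominator; the 2's cancel. Let u = x/a_0; then A² and the length scale cancel, so P = ∫_{0}^{0.99} e^(-2·u) du ÷ ∫_{0}^{∞} e^(-2·u) du.
Using ∫ e^(-2·u) du = -e^(-2·u)/2, the numerator is 1/2 - e^(-99/50)/2 and the denominator is 1/2.
This works out to P = 0.8619.

P ≈ 0.862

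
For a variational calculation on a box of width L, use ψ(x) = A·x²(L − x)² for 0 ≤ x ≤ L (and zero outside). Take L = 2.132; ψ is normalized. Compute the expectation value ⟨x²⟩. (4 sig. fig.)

⟨x²⟩ = ∫ x^2 |ψ|² dx over the full domain.
Expanding the polynomial and integrating term by term, since the A² factors cancel between numerator and denominator, ⟨x²⟩ = 3·L^2/11.
With L = 2.132, ⟨x^2⟩ = 1.2397.

⟨x^2⟩ ≈ 1.240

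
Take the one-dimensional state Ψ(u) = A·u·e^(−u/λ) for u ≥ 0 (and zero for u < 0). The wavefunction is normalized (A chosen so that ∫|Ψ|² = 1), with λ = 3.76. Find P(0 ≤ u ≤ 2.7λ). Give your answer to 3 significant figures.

|Ψ|² is the probability density, so P = ∫_{0}^{2.7λ} |Ψ|² du.
Since A² = 1/(λ^3/4), this is the region integral divided by the full normalization integral.
Substituting t = u/λ, A² and the length scale cancel in the ratio: P = ∫_{0}^{2.7} t^2·e^(-2·t) dt / ∫_{0}^{∞} t^2·e^(-2·t) dt.
Using ∫ t^2·e^(-2·t) dt = -(2·t^2 + 2·t + 1)·e^(-2·t)/4, the numerator is 1/4 - 1049·e^(-27/5)/200 and the denominator is 1/4.
This works out to P = 0.9052.

P ≈ 0.905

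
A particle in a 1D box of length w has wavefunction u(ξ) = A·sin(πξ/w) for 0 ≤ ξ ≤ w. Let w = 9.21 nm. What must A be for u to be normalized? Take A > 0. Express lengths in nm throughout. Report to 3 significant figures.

A ≈ 0.466 nm^(-1/2)

Normalization requires ∫|u|² dξ = 1, integrated from 0 to w.
Using sin²θ = (1 − cos 2θ)/2, with u = A·sin(πξ/w), the integral evaluates to A²·[w/2].
Setting this equal to 1 gives A² = 1/(w/2).
With w = 9.21: A² = 0.2172 and A = 0.4660.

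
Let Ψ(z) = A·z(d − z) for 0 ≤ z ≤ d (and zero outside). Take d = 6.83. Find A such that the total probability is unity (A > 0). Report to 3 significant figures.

A ≈ 0.0449

Require ∫ |Ψ|² dz = 1 over the whole domain.
Expanding the polynomial and integrating term by term, ∫|Ψ|² dz = A²·(d^5/30).
So A² = (d^5/30)^(−1).
Plugging in d = 6.83 yields A = 0.04493.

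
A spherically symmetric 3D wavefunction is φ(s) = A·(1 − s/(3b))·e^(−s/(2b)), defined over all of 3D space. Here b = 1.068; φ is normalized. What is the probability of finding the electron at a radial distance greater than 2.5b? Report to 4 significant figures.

With dV = 4πs²ds, the probability is ∫|φ|² dV over s > 2.5b.
A² is fixed by ∫₀^∞ 4πs²|φ|² ds = 1, i.e. A² = (8·π·b^3/3)^(−1).
Substituting u = s/b, A², 4π and the length scale all cancel in the ratio: P = ∫_{2.5}^{∞} u^2·(1 - u/3)^2·e^(-u) du / ∫_{0}^{∞} u^2·(1 - u/3)^2·e^(-u) du.
Using ∫ u^2·(1 - u/3)^2·e^(-u) du = (-u^4 + 2·u^3 - 3·u^2 - 6·u - 6)·e^(-u)/9, the numerator is 761·e^(-5/2)/144 and the denominator is 2/3.
This evaluates to P = 0.65069.

P ≈ 0.6507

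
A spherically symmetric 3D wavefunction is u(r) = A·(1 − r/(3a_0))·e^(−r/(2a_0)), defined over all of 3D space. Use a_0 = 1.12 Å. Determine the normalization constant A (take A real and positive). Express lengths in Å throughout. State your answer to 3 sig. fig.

A ≈ 0.291 Å^(-3/2)

Require ∫ |u|² 4πr² dr = 1 over the whole domain.
Using ∫₀^∞ rⁿ e^(−αr) dr = n!/αⁿ⁺¹, with u = A·(1 − r/(3a_0))·e^(−r/(2a_0)), the integral evaluates to A²·[8·π·a_0^3/3].
Hence A² = 1/[8·π·a_0^3/3].
With a_0 = 1.12: A² = 0.08496 and A = 0.2915.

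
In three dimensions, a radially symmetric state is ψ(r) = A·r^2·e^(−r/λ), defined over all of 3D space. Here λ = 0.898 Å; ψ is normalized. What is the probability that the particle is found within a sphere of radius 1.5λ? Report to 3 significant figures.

P ≈ 0.0335

With dV = 4πr²dr, the probability is ∫|ψ|² dV over r ≤ 1.5λ.
Normalization gives A² = 1/(45·π·λ^7/2).
Substituting u = r/λ, A², 4π and the length scale all cancel in the ratio: P = ∫_{0}^{1.5} u^6·e^(-2·u) du / ∫_{0}^{∞} u^6·e^(-2·u) du.
Using ∫ u^6·e^(-2·u) du = -(4·u^6 + 12·u^5 + 30·u^4 + 60·u^3 + 90·u^2 + 90·u + 45)·e^(-2·u)/8, the numerator is ≈ 0.18849 and the denominator is 45/8.
This evaluates to P = 0.03351.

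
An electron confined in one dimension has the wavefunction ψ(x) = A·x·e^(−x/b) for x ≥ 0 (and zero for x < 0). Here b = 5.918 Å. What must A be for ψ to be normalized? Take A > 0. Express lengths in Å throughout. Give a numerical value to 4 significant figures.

Require ∫ |ψ|² dx = 1 over the whole domain.
Recall ∫₀^∞ x^m e^(−x/β) dx = m!·β^(m+1), with ψ = A·x·e^(−x/b), the integral evaluates to A²·[b^3/4].
Hence A² = 1/[b^3/4].
Substituting b = 5.918 gives A² = 0.019299, so A = 0.13892.

A ≈ 0.1389 Å^(-3/2)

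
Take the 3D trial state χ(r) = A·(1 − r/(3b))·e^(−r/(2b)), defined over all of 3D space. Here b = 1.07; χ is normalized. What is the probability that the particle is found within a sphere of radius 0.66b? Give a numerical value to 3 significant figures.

P ≈ 0.0626

P = ∫ |χ|² 4πr² dr over r ≤ 0.66b.
A² is fixed by ∫₀^∞ 4πr²|χ|² dr = 1, i.e. A² = (8·π·b^3/3)^(−1).
In terms of u = r/b (A², 4π and the length scale all cancel between numerator and denominator), P = [∫_{0}^{0.66} u^2·(1 - u/3)^2·e^(-u) du] / [∫_{0}^{∞} u^2·(1 - u/3)^2·e^(-u) du].
Using ∫ u^2·(1 - u/3)^2·e^(-u) du = (-u^4 + 2·u^3 - 3·u^2 - 6·u - 6)·e^(-u)/9, the numerator is ≈ 0.041762 and the denominator is 2/3.
The region integral divided by the full integral gives P = 0.06264.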